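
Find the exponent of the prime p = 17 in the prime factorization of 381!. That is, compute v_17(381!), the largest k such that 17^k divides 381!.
v_17(381!) = 23

Legendre's formula: v_p(n!) = Σ_{k ≥ 1} ⌊n / p^k⌋. For p = 17, n = 381, the terms are:
  ⌊381/17^1⌋ = ⌊381/17⌋ = 22
  ⌊381/17^2⌋ = ⌊381/289⌋ = 1
(the next term ⌊381/17^3⌋ = 0, terminating the sum). Summing: v_17(381!) = 22 + 1 = 23.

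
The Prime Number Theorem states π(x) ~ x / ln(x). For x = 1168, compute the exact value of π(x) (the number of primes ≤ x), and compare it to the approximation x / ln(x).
π(1168) = 192;  x/ln(x) ≈ 165.37;  relative error ≈ 13.87%.

Directly count primes up to 1168: π(1168) = 192. The PNT approximation gives 1168/ln(1168) ≈ 1168/7.06305 ≈ 165.37. Relative error (π(x) − x/ln(x)) / π(x) ≈ 13.87%; the approximation is known to undercount slightly (Li(x) is a better estimate).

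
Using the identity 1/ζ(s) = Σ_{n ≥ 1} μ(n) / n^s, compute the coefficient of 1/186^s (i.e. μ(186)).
μ(186) = -1

Factor n = 186 = 2 · 3 · 31. μ(n) = 0 if any exponent ≥ 2 (not squarefree); otherwise μ(n) = (−1)^{ω(n)} where ω(n) is the number of distinct prime factors. Applying: μ(186) = -1.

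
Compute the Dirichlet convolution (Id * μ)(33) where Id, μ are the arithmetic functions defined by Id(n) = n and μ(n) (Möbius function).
(Id * μ)(33) = 20

Divisors of 33: [1, 3, 11, 33]. For each d | 33:
  d = 1: Id(1) · μ(33/1) = 1 · 1 = 1
  d = 3: Id(3) · μ(33/3) = 3 · -1 = -3
  d = 11: Id(11) · μ(33/11) = 11 · -1 = -11
  d = 33: Id(33) · μ(33/33) = 33 · 1 = 33
Summing: (Id * μ)(33) = 1 + -3 + -11 + 33 = 20.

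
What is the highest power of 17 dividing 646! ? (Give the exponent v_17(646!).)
v_17(646!) = 40

Legendre's formula: v_p(n!) = Σ_{k ≥ 1} ⌊n / p^k⌋. For p = 17, n = 646, the terms are:
  ⌊646/17^1⌋ = ⌊646/17⌋ = 38
  ⌊646/17^2⌋ = ⌊646/289⌋ = 2
(the next term ⌊646/17^3⌋ = 0, terminating the sum). Summing: v_17(646!) = 38 + 2 = 40.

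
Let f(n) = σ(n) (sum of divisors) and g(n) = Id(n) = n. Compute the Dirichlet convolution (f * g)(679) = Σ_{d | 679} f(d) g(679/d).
(σ * Id)(679) = 2925

Divisors of 679: [1, 7, 97, 679]. For each d | 679:
  d = 1: σ(1) · Id(679/1) = 1 · 679 = 679
  d = 7: σ(7) · Id(679/7) = 8 · 97 = 776
  d = 97: σ(97) · Id(679/97) = 98 · 7 = 686
  d = 679: σ(679) · Id(679/679) = 784 · 1 = 784
Summing: (σ * Id)(679) = 679 + 776 + 686 + 784 = 2925.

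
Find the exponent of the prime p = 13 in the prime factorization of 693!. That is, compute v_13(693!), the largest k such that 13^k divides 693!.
v_13(693!) = 57

Legendre's formula: v_p(n!) = Σ_{k ≥ 1} ⌊n / p^k⌋. For p = 13, n = 693, the terms are:
  ⌊693/13^1⌋ = ⌊693/13⌋ = 53
  ⌊693/13^2⌋ = ⌊693/169⌋ = 4
(the next term ⌊693/13^3⌋ = 0, terminating the sum). Summing: v_13(693!) = 53 + 4 = 57.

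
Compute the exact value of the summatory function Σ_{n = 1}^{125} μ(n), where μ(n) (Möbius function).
Σ_{n ≤ 125} μ(n) = -1

Compute μ(n) for each 1 ≤ n ≤ 125: μ(1) = 1, μ(2) = -1, μ(3) = -1, μ(4) = 0, μ(5) = -1, μ(6) = 1, μ(7) = -1, μ(8) = 0, μ(9) = 0, μ(10) = 1, μ(11) = -1, μ(12) = 0, μ(13) = -1, μ(14) = 1, μ(15) = 1, μ(16) = 0, μ(17) = -1, μ(18) = 0, μ(19) = -1, μ(20) = 0, μ(21) = 1, μ(22) = 1, μ(23) = -1, μ(24) = 0, μ(25) = 0, μ(26) = 1, μ(27) = 0, μ(28) = 0, μ(29) = -1, μ(30) = -1, μ(31) = -1, μ(32) = 0, μ(33) = 1, μ(34) = 1, μ(35) = 1, μ(36) = 0, μ(37) = -1, μ(38) = 1, μ(39) = 1, μ(40) = 0, μ(41) = -1, μ(42) = -1, μ(43) = -1, μ(44) = 0, μ(45) = 0, μ(46) = 1, μ(47) = -1, μ(48) = 0, μ(49) = 0, μ(50) = 0, μ(51) = 1, μ(52) = 0, μ(53) = -1, μ(54) = 0, μ(55) = 1, μ(56) = 0, μ(57) = 1, μ(58) = 1, μ(59) = -1, μ(60) = 0, μ(61) = -1, μ(62) = 1, μ(63) = 0, μ(64) = 0, μ(65) = 1, μ(66) = -1, μ(67) = -1, μ(68) = 0, μ(69) = 1, μ(70) = -1, μ(71) = -1, μ(72) = 0, μ(73) = -1, μ(74) = 1, μ(75) = 0, μ(76) = 0, μ(77) = 1, μ(78) = -1, μ(79) = -1, μ(80) = 0, μ(81) = 0, μ(82) = 1, μ(83) = -1, μ(84) = 0, μ(85) = 1, μ(86) = 1, μ(87) = 1, μ(88) = 0, μ(89) = -1, μ(90) = 0, μ(91) = 1, μ(92) = 0, μ(93) = 1, μ(94) = 1, μ(95) = 1, μ(96) = 0, μ(97) = -1, μ(98) = 0, μ(99) = 0, μ(100) = 0, μ(101) = -1, μ(102) = -1, μ(103) = -1, μ(104) = 0, μ(105) = -1, μ(106) = 1, μ(107) = -1, μ(108) = 0, μ(109) = -1, μ(110) = -1, μ(111) = 1, μ(112) = 0, μ(113) = -1, μ(114) = -1, μ(115) = 1, μ(116) = 0, μ(117) = 0, μ(118) = 1, μ(119) = 1, μ(120) = 0, μ(121) = 0, μ(122) = 1, μ(123) = 1, μ(124) = 0, μ(125) = 0. Summing all 125 values: -1. (Mertens function M(x) = Σ_{n ≤ x} μ(n); on average M(x) should be small (PNT ⟺ M(x) = o(x)).)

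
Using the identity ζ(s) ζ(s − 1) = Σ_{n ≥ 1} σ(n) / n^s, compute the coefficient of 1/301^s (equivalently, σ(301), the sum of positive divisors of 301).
σ(301) = 352

In the product (Σ m^0/m^s)(Σ k / k^s) = Σ (Σ_{d | n} d) / n^s, the coefficient of 1/n^s is σ(n) = Σ_{d | n} d. For n = 301, divisors are [1, 7, 43, 301]; summing: σ(301) = 352.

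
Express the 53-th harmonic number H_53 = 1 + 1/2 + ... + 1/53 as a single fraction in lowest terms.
H_53 = 748469853272339196210427/164249358725037825439200

Direct summation: H_53 = 1 + 1/2 + ... + 1/53. The least common denominator is lcm(1, ..., 53) = 164249358725037825439200; over this denominator the numerator is 164249358725037825439200 + 82124679362518912719600 + 54749786241679275146400 + 41062339681259456359800 + 32849871745007565087840 + 27374893120839637573200 + 23464194103576832205600 + 20531169840629728179900 + 18249928747226425048800 + 16424935872503782543920 + 14931759884094347767200 + 13687446560419818786600 + 12634566055772140418400 + 11732097051788416102800 + 10949957248335855029280 + 10265584920314864089950 + 9661726983825754437600 + 9124964373613212524400 + 8644703090791464496800 + 8212467936251891271960 + 7821398034525610735200 + 7465879942047173883600 + 7141276466305992410400 + 6843723280209909393300 + 6569974349001513017568 + 6317283027886070209200 + 6083309582408808349600 + 5866048525894208051400 + 5663770990518545704800 + 5474978624167927514640 + 5298366410485091143200 + 5132792460157432044975 + 4977253294698115922400 + 4830863491912877218800 + 4692838820715366441120 + 4562482186806606262200 + 4439171857433454741600 + 4322351545395732248400 + 4211522018590713472800 + 4106233968125945635980 + 4006081920122873791200 + 3910699017262805367600 + 3819752528489251754400 + 3732939971023586941800 + 3649985749445285009760 + 3570638233152996205200 + 3494667206915698413600 + 3421861640104954696650 + 3352027729082404600800 + 3284987174500756508784 + 3220575661275251479200 + 3158641513943035104600 + 3099044504245996706400 = 748469853272339196210427, so H_53 = 748469853272339196210427/164249358725037825439200 (already in lowest terms) ≈ 4.55691. (The PNT-adjacent estimate ln(53) + γ ≈ 4.54751 matches within O(1/n).)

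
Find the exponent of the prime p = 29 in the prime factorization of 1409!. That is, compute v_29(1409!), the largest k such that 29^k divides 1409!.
v_29(1409!) = 49

Legendre's formula: v_p(n!) = Σ_{k ≥ 1} ⌊n / p^k⌋. For p = 29, n = 1409, the terms are:
  ⌊1409/29^1⌋ = ⌊1409/29⌋ = 48
  ⌊1409/29^2⌋ = ⌊1409/841⌋ = 1
(the next term ⌊1409/29^3⌋ = 0, terminating the sum). Summing: v_29(1409!) = 48 + 1 = 49.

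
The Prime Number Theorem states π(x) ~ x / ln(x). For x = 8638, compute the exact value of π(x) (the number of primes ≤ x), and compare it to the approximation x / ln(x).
π(8638) = 1075;  x/ln(x) ≈ 953.01;  relative error ≈ 11.35%.

Directly count primes up to 8638: π(8638) = 1075. The PNT approximation gives 8638/ln(8638) ≈ 8638/9.06393 ≈ 953.01. Relative error (π(x) − x/ln(x)) / π(x) ≈ 11.35%; the approximation is known to undercount slightly (Li(x) is a better estimate).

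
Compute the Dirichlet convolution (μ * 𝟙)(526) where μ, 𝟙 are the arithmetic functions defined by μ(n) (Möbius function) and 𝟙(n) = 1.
(μ * 𝟙)(526) = 0

Divisors of 526: [1, 2, 263, 526]. For each d | 526:
  d = 1: μ(1) · 𝟙(526/1) = 1 · 1 = 1
  d = 2: μ(2) · 𝟙(526/2) = -1 · 1 = -1
  d = 263: μ(263) · 𝟙(526/263) = -1 · 1 = -1
  d = 526: μ(526) · 𝟙(526/526) = 1 · 1 = 1
Summing: (μ * 𝟙)(526) = 1 + -1 + -1 + 1 = 0.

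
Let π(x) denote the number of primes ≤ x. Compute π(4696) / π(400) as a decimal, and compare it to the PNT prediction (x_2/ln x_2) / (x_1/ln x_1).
π(4696)/π(400) = 634/78 ≈ 8.1282;  PNT prediction ≈ 8.3198.

π(400) = 78 and π(4696) = 634, so π(4696)/π(400) ≈ 8.1282. The PNT-predicted ratio is (4696/ln(4696)) / (400/ln(400)) ≈ 8.3198. The two agree to within a few percent, as expected.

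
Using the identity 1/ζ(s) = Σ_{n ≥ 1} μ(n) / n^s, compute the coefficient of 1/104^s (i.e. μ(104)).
μ(104) = 0

Factor n = 104 = 2^3 · 13. μ(n) = 0 if any exponent ≥ 2 (not squarefree); otherwise μ(n) = (−1)^{ω(n)} where ω(n) is the number of distinct prime factors. Applying: μ(104) = 0.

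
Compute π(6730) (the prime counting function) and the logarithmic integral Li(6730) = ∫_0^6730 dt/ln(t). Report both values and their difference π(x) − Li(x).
π(6730) = 867;  Li(6730) ≈ 883.77;  π(x) − Li(x) ≈ -16.77.

Direct count of primes ≤ 6730 gives π(6730) = 867. Numerical evaluation of the logarithmic integral gives Li(6730) ≈ 883.77. The difference π(x) − Li(x) ≈ -16.77 is typically negative for small/moderate x (Li(x) overestimates), though Littlewood's theorem shows this sign changes infinitely often.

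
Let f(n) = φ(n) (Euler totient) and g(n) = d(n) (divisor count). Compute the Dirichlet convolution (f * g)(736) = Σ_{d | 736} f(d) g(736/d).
(φ * d)(736) = 1512

Divisors of 736: [1, 2, 4, 8, 16, 23, 32, 46, 92, 184, 368, 736]. For each d | 736:
  d = 1: φ(1) · d(736/1) = 1 · 12 = 12
  d = 2: φ(2) · d(736/2) = 1 · 10 = 10
  d = 4: φ(4) · d(736/4) = 2 · 8 = 16
  d = 8: φ(8) · d(736/8) = 4 · 6 = 24
  d = 16: φ(16) · d(736/16) = 8 · 4 = 32
  d = 23: φ(23) · d(736/23) = 22 · 6 = 132
  d = 32: φ(32) · d(736/32) = 16 · 2 = 32
  d = 46: φ(46) · d(736/46) = 22 · 5 = 110
  d = 92: φ(92) · d(736/92) = 44 · 4 = 176
  d = 184: φ(184) · d(736/184) = 88 · 3 = 264
  d = 368: φ(368) · d(736/368) = 176 · 2 = 352
  d = 736: φ(736) · d(736/736) = 352 · 1 = 352
Summing: (φ * d)(736) = 12 + 10 + 16 + 24 + 32 + 132 + 32 + 110 + 176 + 264 + 352 + 352 = 1512.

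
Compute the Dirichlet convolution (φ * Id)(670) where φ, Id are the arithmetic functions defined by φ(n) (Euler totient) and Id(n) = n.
(φ * Id)(670) = 3591

Divisors of 670: [1, 2, 5, 10, 67, 134, 335, 670]. For each d | 670:
  d = 1: φ(1) · Id(670/1) = 1 · 670 = 670
  d = 2: φ(2) · Id(670/2) = 1 · 335 = 335
  d = 5: φ(5) · Id(670/5) = 4 · 134 = 536
  d = 10: φ(10) · Id(670/10) = 4 · 67 = 268
  d = 67: φ(67) · Id(670/67) = 66 · 10 = 660
  d = 134: φ(134) · Id(670/134) = 66 · 5 = 330
  d = 335: φ(335) · Id(670/335) = 264 · 2 = 528
  d = 670: φ(670) · Id(670/670) = 264 · 1 = 264
Summing: (φ * Id)(670) = 670 + 335 + 536 + 268 + 660 + 330 + 528 + 264 = 3591.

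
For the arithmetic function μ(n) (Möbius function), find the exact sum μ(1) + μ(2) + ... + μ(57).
Σ_{n ≤ 57} μ(n) = -1

Compute μ(n) for each 1 ≤ n ≤ 57: μ(1) = 1, μ(2) = -1, μ(3) = -1, μ(4) = 0, μ(5) = -1, μ(6) = 1, μ(7) = -1, μ(8) = 0, μ(9) = 0, μ(10) = 1, μ(11) = -1, μ(12) = 0, μ(13) = -1, μ(14) = 1, μ(15) = 1, μ(16) = 0, μ(17) = -1, μ(18) = 0, μ(19) = -1, μ(20) = 0, μ(21) = 1, μ(22) = 1, μ(23) = -1, μ(24) = 0, μ(25) = 0, μ(26) = 1, μ(27) = 0, μ(28) = 0, μ(29) = -1, μ(30) = -1, μ(31) = -1, μ(32) = 0, μ(33) = 1, μ(34) = 1, μ(35) = 1, μ(36) = 0, μ(37) = -1, μ(38) = 1, μ(39) = 1, μ(40) = 0, μ(41) = -1, μ(42) = -1, μ(43) = -1, μ(44) = 0, μ(45) = 0, μ(46) = 1, μ(47) = -1, μ(48) = 0, μ(49) = 0, μ(50) = 0, μ(51) = 1, μ(52) = 0, μ(53) = -1, μ(54) = 0, μ(55) = 1, μ(56) = 0, μ(57) = 1. Summing all 57 values: -1. (Mertens function M(x) = Σ_{n ≤ x} μ(n); on average M(x) should be small (PNT ⟺ M(x) = o(x)).)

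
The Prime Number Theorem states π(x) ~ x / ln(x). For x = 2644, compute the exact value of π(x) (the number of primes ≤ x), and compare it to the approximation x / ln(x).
π(2644) = 382;  x/ln(x) ≈ 335.53;  relative error ≈ 12.16%.

Directly count primes up to 2644: π(2644) = 382. The PNT approximation gives 2644/ln(2644) ≈ 2644/7.88005 ≈ 335.53. Relative error (π(x) − x/ln(x)) / π(x) ≈ 12.16%; the approximation is known to undercount slightly (Li(x) is a better estimate).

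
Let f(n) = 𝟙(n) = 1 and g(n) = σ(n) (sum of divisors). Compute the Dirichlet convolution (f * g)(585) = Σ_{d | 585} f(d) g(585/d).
(𝟙 * σ)(585) = 1890

Divisors of 585: [1, 3, 5, 9, 13, 15, 39, 45, 65, 117, 195, 585]. For each d | 585:
  d = 1: 𝟙(1) · σ(585/1) = 1 · 1092 = 1092
  d = 3: 𝟙(3) · σ(585/3) = 1 · 336 = 336
  d = 5: 𝟙(5) · σ(585/5) = 1 · 182 = 182
  d = 9: 𝟙(9) · σ(585/9) = 1 · 84 = 84
  d = 13: 𝟙(13) · σ(585/13) = 1 · 78 = 78
  d = 15: 𝟙(15) · σ(585/15) = 1 · 56 = 56
  d = 39: 𝟙(39) · σ(585/39) = 1 · 24 = 24
  d = 45: 𝟙(45) · σ(585/45) = 1 · 14 = 14
  d = 65: 𝟙(65) · σ(585/65) = 1 · 13 = 13
  d = 117: 𝟙(117) · σ(585/117) = 1 · 6 = 6
  d = 195: 𝟙(195) · σ(585/195) = 1 · 4 = 4
  d = 585: 𝟙(585) · σ(585/585) = 1 · 1 = 1
Summing: (𝟙 * σ)(585) = 1092 + 336 + 182 + 84 + 78 + 56 + 24 + 14 + 13 + 6 + 4 + 1 = 1890.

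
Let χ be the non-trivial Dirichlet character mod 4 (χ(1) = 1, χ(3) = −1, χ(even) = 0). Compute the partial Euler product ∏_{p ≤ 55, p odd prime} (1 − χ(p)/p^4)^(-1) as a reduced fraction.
∏ = 257364431333305770108011762895409938991497014556861335561/260241495905762991772533773778373936417391479107040051200

The odd primes p ≤ 55 are [3, 5, 7, 11, 13, 17, 19, 23, 29, 31, 37, 41, 43, 47, 53]. For each, χ(p) = 1 if p ≡ 1 mod 4, χ(p) = −1 if p ≡ 3 mod 4. Taking (1 − χ(p)/p^4)^(-1) = p^4/(p^4 − χ(p)): (1 − (-1)/3^4)^(-1) · (1 − (1)/5^4)^(-1) · (1 − (-1)/7^4)^(-1) · (1 − (-1)/11^4)^(-1) · (1 − (1)/13^4)^(-1) · (1 − (1)/17^4)^(-1) · (1 − (-1)/19^4)^(-1) · (1 − (-1)/23^4)^(-1) · (1 − (1)/29^4)^(-1) · (1 − (-1)/31^4)^(-1) · (1 − (1)/37^4)^(-1) · (1 − (1)/41^4)^(-1) · (1 − (-1)/43^4)^(-1) · (1 − (-1)/47^4)^(-1) · (1 − (1)/53^4)^(-1) = 257364431333305770108011762895409938991497014556861335561/260241495905762991772533773778373936417391479107040051200.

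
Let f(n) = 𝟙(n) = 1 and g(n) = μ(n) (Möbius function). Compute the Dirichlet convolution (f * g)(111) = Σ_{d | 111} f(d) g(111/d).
(𝟙 * μ)(111) = 0

Divisors of 111: [1, 3, 37, 111]. For each d | 111:
  d = 1: 𝟙(1) · μ(111/1) = 1 · 1 = 1
  d = 3: 𝟙(3) · μ(111/3) = 1 · -1 = -1
  d = 37: 𝟙(37) · μ(111/37) = 1 · -1 = -1
  d = 111: 𝟙(111) · μ(111/111) = 1 · 1 = 1
Summing: (𝟙 * μ)(111) = 1 + -1 + -1 + 1 = 0.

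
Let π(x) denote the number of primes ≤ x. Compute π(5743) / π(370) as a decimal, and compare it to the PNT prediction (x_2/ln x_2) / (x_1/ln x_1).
π(5743)/π(370) = 756/73 ≈ 10.3562;  PNT prediction ≈ 10.6042.

π(370) = 73 and π(5743) = 756, so π(5743)/π(370) ≈ 10.3562. The PNT-predicted ratio is (5743/ln(5743)) / (370/ln(370)) ≈ 10.6042. The two agree to within a few percent, as expected.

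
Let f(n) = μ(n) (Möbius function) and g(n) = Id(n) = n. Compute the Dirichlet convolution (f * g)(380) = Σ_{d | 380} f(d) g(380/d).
(μ * Id)(380) = 144

Divisors of 380: [1, 2, 4, 5, 10, 19, 20, 38, 76, 95, 190, 380]. For each d | 380:
  d = 1: μ(1) · Id(380/1) = 1 · 380 = 380
  d = 2: μ(2) · Id(380/2) = -1 · 190 = -190
  d = 4: μ(4) · Id(380/4) = 0 · 95 = 0
  d = 5: μ(5) · Id(380/5) = -1 · 76 = -76
  d = 10: μ(10) · Id(380/10) = 1 · 38 = 38
  d = 19: μ(19) · Id(380/19) = -1 · 20 = -20
  d = 20: μ(20) · Id(380/20) = 0 · 19 = 0
  d = 38: μ(38) · Id(380/38) = 1 · 10 = 10
  d = 76: μ(76) · Id(380/76) = 0 · 5 = 0
  d = 95: μ(95) · Id(380/95) = 1 · 4 = 4
  d = 190: μ(190) · Id(380/190) = -1 · 2 = -2
  d = 380: μ(380) · Id(380/380) = 0 · 1 = 0
Summing: (μ * Id)(380) = 380 + -190 + 0 + -76 + 38 + -20 + 0 + 10 + 0 + 4 + -2 + 0 = 144.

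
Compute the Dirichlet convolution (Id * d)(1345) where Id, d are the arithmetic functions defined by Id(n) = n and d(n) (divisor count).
(Id * d)(1345) = 1897

Divisors of 1345: [1, 5, 269, 1345]. For each d | 1345:
  d = 1: Id(1) · d(1345/1) = 1 · 4 = 4
  d = 5: Id(5) · d(1345/5) = 5 · 2 = 10
  d = 269: Id(269) · d(1345/269) = 269 · 2 = 538
  d = 1345: Id(1345) · d(1345/1345) = 1345 · 1 = 1345
Summing: (Id * d)(1345) = 4 + 10 + 538 + 1345 = 1897.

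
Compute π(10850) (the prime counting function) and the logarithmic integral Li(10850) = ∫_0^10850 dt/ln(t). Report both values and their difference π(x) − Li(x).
π(10850) = 1318;  Li(10850) ≈ 1338.01;  π(x) − Li(x) ≈ -20.01.

Direct count of primes ≤ 10850 gives π(10850) = 1318. Numerical evaluation of the logarithmic integral gives Li(10850) ≈ 1338.01. The difference π(x) − Li(x) ≈ -20.01 is typically negative for small/moderate x (Li(x) overestimates), though Littlewood's theorem shows this sign changes infinitely often.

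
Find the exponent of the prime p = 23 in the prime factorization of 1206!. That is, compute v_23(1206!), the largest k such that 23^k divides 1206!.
v_23(1206!) = 54

Legendre's formula: v_p(n!) = Σ_{k ≥ 1} ⌊n / p^k⌋. For p = 23, n = 1206, the terms are:
  ⌊1206/23^1⌋ = ⌊1206/23⌋ = 52
  ⌊1206/23^2⌋ = ⌊1206/529⌋ = 2
(the next term ⌊1206/23^3⌋ = 0, terminating the sum). Summing: v_23(1206!) = 52 + 2 = 54.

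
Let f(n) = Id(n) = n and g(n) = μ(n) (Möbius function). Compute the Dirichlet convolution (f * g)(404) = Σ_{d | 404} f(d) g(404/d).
(Id * μ)(404) = 200

Divisors of 404: [1, 2, 4, 101, 202, 404]. For each d | 404:
  d = 1: Id(1) · μ(404/1) = 1 · 0 = 0
  d = 2: Id(2) · μ(404/2) = 2 · 1 = 2
  d = 4: Id(4) · μ(404/4) = 4 · -1 = -4
  d = 101: Id(101) · μ(404/101) = 101 · 0 = 0
  d = 202: Id(202) · μ(404/202) = 202 · -1 = -202
  d = 404: Id(404) · μ(404/404) = 404 · 1 = 404
Summing: (Id * μ)(404) = 0 + 2 + -4 + 0 + -202 + 404 = 200.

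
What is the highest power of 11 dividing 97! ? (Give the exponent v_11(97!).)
v_11(97!) = 8

Legendre's formula: v_p(n!) = Σ_{k ≥ 1} ⌊n / p^k⌋. For p = 11, n = 97, the terms are:
  ⌊97/11^1⌋ = ⌊97/11⌋ = 8
(the next term ⌊97/11^2⌋ = 0, terminating the sum). Summing: v_11(97!) = 8 = 8.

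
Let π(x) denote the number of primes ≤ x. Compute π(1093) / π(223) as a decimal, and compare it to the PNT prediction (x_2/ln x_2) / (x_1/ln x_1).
π(1093)/π(223) = 183/48 ≈ 3.8125;  PNT prediction ≈ 3.7879.

π(223) = 48 and π(1093) = 183, so π(1093)/π(223) ≈ 3.8125. The PNT-predicted ratio is (1093/ln(1093)) / (223/ln(223)) ≈ 3.7879. The two agree to within a few percent, as expected.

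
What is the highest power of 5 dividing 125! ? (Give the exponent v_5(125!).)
v_5(125!) = 31

Legendre's formula: v_p(n!) = Σ_{k ≥ 1} ⌊n / p^k⌋. For p = 5, n = 125, the terms are:
  ⌊125/5^1⌋ = ⌊125/5⌋ = 25
  ⌊125/5^2⌋ = ⌊125/25⌋ = 5
  ⌊125/5^3⌋ = ⌊125/125⌋ = 1
(the next term ⌊125/5^4⌋ = 0, terminating the sum). Summing: v_5(125!) = 25 + 5 + 1 = 31.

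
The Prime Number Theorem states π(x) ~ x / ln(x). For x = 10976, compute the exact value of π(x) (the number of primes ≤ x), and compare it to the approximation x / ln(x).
π(10976) = 1332;  x/ln(x) ≈ 1179.78;  relative error ≈ 11.43%.

Directly count primes up to 10976: π(10976) = 1332. The PNT approximation gives 10976/ln(10976) ≈ 10976/9.30347 ≈ 1179.78. Relative error (π(x) − x/ln(x)) / π(x) ≈ 11.43%; the approximation is known to undercount slightly (Li(x) is a better estimate).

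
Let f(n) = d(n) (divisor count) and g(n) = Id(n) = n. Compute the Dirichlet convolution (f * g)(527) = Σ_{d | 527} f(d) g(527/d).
(d * Id)(527) = 627

Divisors of 527: [1, 17, 31, 527]. For each d | 527:
  d = 1: d(1) · Id(527/1) = 1 · 527 = 527
  d = 17: d(17) · Id(527/17) = 2 · 31 = 62
  d = 31: d(31) · Id(527/31) = 2 · 17 = 34
  d = 527: d(527) · Id(527/527) = 4 · 1 = 4
Summing: (d * Id)(527) = 527 + 62 + 34 + 4 = 627.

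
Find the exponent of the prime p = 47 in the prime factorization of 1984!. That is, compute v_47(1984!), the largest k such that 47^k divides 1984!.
v_47(1984!) = 42

Legendre's formula: v_p(n!) = Σ_{k ≥ 1} ⌊n / p^k⌋. For p = 47, n = 1984, the terms are:
  ⌊1984/47^1⌋ = ⌊1984/47⌋ = 42
(the next term ⌊1984/47^2⌋ = 0, terminating the sum). Summing: v_47(1984!) = 42 = 42.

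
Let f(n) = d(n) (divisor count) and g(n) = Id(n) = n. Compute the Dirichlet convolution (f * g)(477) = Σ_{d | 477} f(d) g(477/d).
(d * Id)(477) = 990

Divisors of 477: [1, 3, 9, 53, 159, 477]. For each d | 477:
  d = 1: d(1) · Id(477/1) = 1 · 477 = 477
  d = 3: d(3) · Id(477/3) = 2 · 159 = 318
  d = 9: d(9) · Id(477/9) = 3 · 53 = 159
  d = 53: d(53) · Id(477/53) = 2 · 9 = 18
  d = 159: d(159) · Id(477/159) = 4 · 3 = 12
  d = 477: d(477) · Id(477/477) = 6 · 1 = 6
Summing: (d * Id)(477) = 477 + 318 + 159 + 18 + 12 + 6 = 990.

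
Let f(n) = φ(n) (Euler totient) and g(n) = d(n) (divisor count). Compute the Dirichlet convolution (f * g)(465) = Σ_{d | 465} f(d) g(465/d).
(φ * d)(465) = 768

Divisors of 465: [1, 3, 5, 15, 31, 93, 155, 465]. For each d | 465:
  d = 1: φ(1) · d(465/1) = 1 · 8 = 8
  d = 3: φ(3) · d(465/3) = 2 · 4 = 8
  d = 5: φ(5) · d(465/5) = 4 · 4 = 16
  d = 15: φ(15) · d(465/15) = 8 · 2 = 16
  d = 31: φ(31) · d(465/31) = 30 · 4 = 120
  d = 93: φ(93) · d(465/93) = 60 · 2 = 120
  d = 155: φ(155) · d(465/155) = 120 · 2 = 240
  d = 465: φ(465) · d(465/465) = 240 · 1 = 240
Summing: (φ * d)(465) = 8 + 8 + 16 + 16 + 120 + 120 + 240 + 240 = 768.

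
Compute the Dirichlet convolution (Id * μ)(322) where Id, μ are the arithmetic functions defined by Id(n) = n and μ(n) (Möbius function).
(Id * μ)(322) = 132

Divisors of 322: [1, 2, 7, 14, 23, 46, 161, 322]. For each d | 322:
  d = 1: Id(1) · μ(322/1) = 1 · -1 = -1
  d = 2: Id(2) · μ(322/2) = 2 · 1 = 2
  d = 7: Id(7) · μ(322/7) = 7 · 1 = 7
  d = 14: Id(14) · μ(322/14) = 14 · -1 = -14
  d = 23: Id(23) · μ(322/23) = 23 · 1 = 23
  d = 46: Id(46) · μ(322/46) = 46 · -1 = -46
  d = 161: Id(161) · μ(322/161) = 161 · -1 = -161
  d = 322: Id(322) · μ(322/322) = 322 · 1 = 322
Summing: (Id * μ)(322) = -1 + 2 + 7 + -14 + 23 + -46 + -161 + 322 = 132.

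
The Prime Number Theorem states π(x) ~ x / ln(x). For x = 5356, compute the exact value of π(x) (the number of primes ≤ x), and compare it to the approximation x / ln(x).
π(5356) = 708;  x/ln(x) ≈ 623.81;  relative error ≈ 11.89%.

Directly count primes up to 5356: π(5356) = 708. The PNT approximation gives 5356/ln(5356) ≈ 5356/8.58597 ≈ 623.81. Relative error (π(x) − x/ln(x)) / π(x) ≈ 11.89%; the approximation is known to undercount slightly (Li(x) is a better estimate).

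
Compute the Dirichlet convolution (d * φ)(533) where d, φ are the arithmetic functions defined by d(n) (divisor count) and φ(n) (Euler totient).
(d * φ)(533) = 588

Divisors of 533: [1, 13, 41, 533]. For each d | 533:
  d = 1: d(1) · φ(533/1) = 1 · 480 = 480
  d = 13: d(13) · φ(533/13) = 2 · 40 = 80
  d = 41: d(41) · φ(533/41) = 2 · 12 = 24
  d = 533: d(533) · φ(533/533) = 4 · 1 = 4
Summing: (d * φ)(533) = 480 + 80 + 24 + 4 = 588.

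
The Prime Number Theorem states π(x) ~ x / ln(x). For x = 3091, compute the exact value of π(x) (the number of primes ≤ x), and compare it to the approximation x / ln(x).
π(3091) = 442;  x/ln(x) ≈ 384.63;  relative error ≈ 12.98%.

Directly count primes up to 3091: π(3091) = 442. The PNT approximation gives 3091/ln(3091) ≈ 3091/8.03625 ≈ 384.63. Relative error (π(x) − x/ln(x)) / π(x) ≈ 12.98%; the approximation is known to undercount slightly (Li(x) is a better estimate).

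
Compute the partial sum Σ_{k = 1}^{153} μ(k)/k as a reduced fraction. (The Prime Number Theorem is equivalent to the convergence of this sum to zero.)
Σ μ(k)/k = 498553581288971583508015817946071430122138094746515981177/75106511663943725776296745409664000450228387787452181363970

Values of μ(k) for 1 ≤ k ≤ 153: μ(1) = 1, μ(2) = -1, μ(3) = -1, μ(5) = -1, μ(6) = 1, μ(7) = -1, μ(10) = 1, μ(11) = -1, μ(13) = -1, μ(14) = 1, μ(15) = 1, μ(17) = -1, μ(19) = -1, μ(21) = 1, μ(22) = 1, μ(23) = -1, μ(26) = 1, μ(29) = -1, μ(30) = -1, μ(31) = -1, μ(33) = 1, μ(34) = 1, μ(35) = 1, μ(37) = -1, μ(38) = 1, μ(39) = 1, μ(41) = -1, μ(42) = -1, μ(43) = -1, μ(46) = 1, μ(47) = -1, μ(51) = 1, μ(53) = -1, μ(55) = 1, μ(57) = 1, μ(58) = 1, μ(59) = -1, μ(61) = -1, μ(62) = 1, μ(65) = 1, μ(66) = -1, μ(67) = -1, μ(69) = 1, μ(70) = -1, μ(71) = -1, μ(73) = -1, μ(74) = 1, μ(77) = 1, μ(78) = -1, μ(79) = -1, μ(82) = 1, μ(83) = -1, μ(85) = 1, μ(86) = 1, μ(87) = 1, μ(89) = -1, μ(91) = 1, μ(93) = 1, μ(94) = 1, μ(95) = 1, μ(97) = -1, μ(101) = -1, μ(102) = -1, μ(103) = -1, μ(105) = -1, μ(106) = 1, μ(107) = -1, μ(109) = -1, μ(110) = -1, μ(111) = 1, μ(113) = -1, μ(114) = -1, μ(115) = 1, μ(118) = 1, μ(119) = 1, μ(122) = 1, μ(123) = 1, μ(127) = -1, μ(129) = 1, μ(130) = -1, μ(131) = -1, μ(133) = 1, μ(134) = 1, μ(137) = -1, μ(138) = -1, μ(139) = -1, μ(141) = 1, μ(142) = 1, μ(143) = 1, μ(145) = 1, μ(146) = 1, μ(149) = -1, μ(151) = -1, with μ = 0 on non-squarefree integers. Summing μ(k)/k for k where μ(k) ≠ 0 gives 498553581288971583508015817946071430122138094746515981177/75106511663943725776296745409664000450228387787452181363970 ≈ 0.0066. (PNT ⟺ this sum → 0 as n → ∞.)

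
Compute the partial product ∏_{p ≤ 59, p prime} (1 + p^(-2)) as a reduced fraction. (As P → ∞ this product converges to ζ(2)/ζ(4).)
∏ = 18792194413340635040000000000/12404819654958314061063105597

The primes p ≤ 59 are [2, 3, 5, 7, 11, 13, 17, 19, 23, 29, 31, 37, 41, 43, 47, 53, 59]. For each, (1 + 1/p^2) = (p^2 + 1)/p^2. Multiplying these fractions over p ∈ [2, 3, 5, 7, 11, 13, 17, 19, 23, 29, 31, 37, 41, 43, 47, 53, 59] gives 18792194413340635040000000000/12404819654958314061063105597. (In the limit P → ∞ this tends to ζ(2)/ζ(4).)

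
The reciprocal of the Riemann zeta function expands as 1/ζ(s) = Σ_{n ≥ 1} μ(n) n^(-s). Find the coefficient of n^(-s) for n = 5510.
μ(5510) = 1

Factor n = 5510 = 2 · 5 · 19 · 29. μ(n) = 0 if any exponent ≥ 2 (not squarefree); otherwise μ(n) = (−1)^{ω(n)} where ω(n) is the number of distinct prime factors. Applying: μ(5510) = 1.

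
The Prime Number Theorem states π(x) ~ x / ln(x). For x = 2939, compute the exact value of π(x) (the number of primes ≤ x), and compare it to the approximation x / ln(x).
π(2939) = 424;  x/ln(x) ≈ 368.03;  relative error ≈ 13.20%.

Directly count primes up to 2939: π(2939) = 424. The PNT approximation gives 2939/ln(2939) ≈ 2939/7.98582 ≈ 368.03. Relative error (π(x) − x/ln(x)) / π(x) ≈ 13.20%; the approximation is known to undercount slightly (Li(x) is a better estimate).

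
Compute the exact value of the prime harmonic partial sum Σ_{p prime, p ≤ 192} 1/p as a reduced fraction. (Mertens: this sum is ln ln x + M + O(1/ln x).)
Σ 1/p = 1993491118321872720749042237885450777194444627325999952379378899379116158063/1030893141925860008499560888835674370998623848299590975192766715520279329390

π(192) = 43, so the primes ≤ 192 are [2, 3, 5, 7, 11, 13, 17, 19, 23, 29, 31, 37, 41, 43, 47, 53, 59, 61, 67, 71, 73, 79, 83, 89, 97, 101, 103, 107, 109, 113, 127, 131, 137, 139, 149, 151, 157, 163, 167, 173, 179, 181, 191]. Summing 1/p over these primes: 1993491118321872720749042237885450777194444627325999952379378899379116158063/1030893141925860008499560888835674370998623848299590975192766715520279329390 ≈ 1.9338. Mertens estimate ln ln(192) + 0.2615 ≈ 1.9212.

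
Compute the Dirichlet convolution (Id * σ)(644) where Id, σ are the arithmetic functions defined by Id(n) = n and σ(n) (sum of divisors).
(Id * σ)(644) = 11985

Divisors of 644: [1, 2, 4, 7, 14, 23, 28, 46, 92, 161, 322, 644]. For each d | 644:
  d = 1: Id(1) · σ(644/1) = 1 · 1344 = 1344
  d = 2: Id(2) · σ(644/2) = 2 · 576 = 1152
  d = 4: Id(4) · σ(644/4) = 4 · 192 = 768
  d = 7: Id(7) · σ(644/7) = 7 · 168 = 1176
  d = 14: Id(14) · σ(644/14) = 14 · 72 = 1008
  d = 23: Id(23) · σ(644/23) = 23 · 56 = 1288
  d = 28: Id(28) · σ(644/28) = 28 · 24 = 672
  d = 46: Id(46) · σ(644/46) = 46 · 24 = 1104
  d = 92: Id(92) · σ(644/92) = 92 · 8 = 736
  d = 161: Id(161) · σ(644/161) = 161 · 7 = 1127
  d = 322: Id(322) · σ(644/322) = 322 · 3 = 966
  d = 644: Id(644) · σ(644/644) = 644 · 1 = 644
Summing: (Id * σ)(644) = 1344 + 1152 + 768 + 1176 + 1008 + 1288 + 672 + 1104 + 736 + 1127 + 966 + 644 = 11985.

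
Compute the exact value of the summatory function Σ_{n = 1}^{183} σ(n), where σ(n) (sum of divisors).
Σ_{n ≤ 183} σ(n) = 27586

Compute σ(n) for each 1 ≤ n ≤ 183: σ(1) = 1, σ(2) = 3, σ(3) = 4, σ(4) = 7, σ(5) = 6, σ(6) = 12, σ(7) = 8, σ(8) = 15, σ(9) = 13, σ(10) = 18, σ(11) = 12, σ(12) = 28, σ(13) = 14, σ(14) = 24, σ(15) = 24, σ(16) = 31, σ(17) = 18, σ(18) = 39, σ(19) = 20, σ(20) = 42, σ(21) = 32, σ(22) = 36, σ(23) = 24, σ(24) = 60, σ(25) = 31, σ(26) = 42, σ(27) = 40, σ(28) = 56, σ(29) = 30, σ(30) = 72, σ(31) = 32, σ(32) = 63, σ(33) = 48, σ(34) = 54, σ(35) = 48, σ(36) = 91, σ(37) = 38, σ(38) = 60, σ(39) = 56, σ(40) = 90, σ(41) = 42, σ(42) = 96, σ(43) = 44, σ(44) = 84, σ(45) = 78, σ(46) = 72, σ(47) = 48, σ(48) = 124, σ(49) = 57, σ(50) = 93, σ(51) = 72, σ(52) = 98, σ(53) = 54, σ(54) = 120, σ(55) = 72, σ(56) = 120, σ(57) = 80, σ(58) = 90, σ(59) = 60, σ(60) = 168, σ(61) = 62, σ(62) = 96, σ(63) = 104, σ(64) = 127, σ(65) = 84, σ(66) = 144, σ(67) = 68, σ(68) = 126, σ(69) = 96, σ(70) = 144, σ(71) = 72, σ(72) = 195, σ(73) = 74, σ(74) = 114, σ(75) = 124, σ(76) = 140, σ(77) = 96, σ(78) = 168, σ(79) = 80, σ(80) = 186, σ(81) = 121, σ(82) = 126, σ(83) = 84, σ(84) = 224, σ(85) = 108, σ(86) = 132, σ(87) = 120, σ(88) = 180, σ(89) = 90, σ(90) = 234, σ(91) = 112, σ(92) = 168, σ(93) = 128, σ(94) = 144, σ(95) = 120, σ(96) = 252, σ(97) = 98, σ(98) = 171, σ(99) = 156, σ(100) = 217, σ(101) = 102, σ(102) = 216, σ(103) = 104, σ(104) = 210, σ(105) = 192, σ(106) = 162, σ(107) = 108, σ(108) = 280, σ(109) = 110, σ(110) = 216, σ(111) = 152, σ(112) = 248, σ(113) = 114, σ(114) = 240, σ(115) = 144, σ(116) = 210, σ(117) = 182, σ(118) = 180, σ(119) = 144, σ(120) = 360, σ(121) = 133, σ(122) = 186, σ(123) = 168, σ(124) = 224, σ(125) = 156, σ(126) = 312, σ(127) = 128, σ(128) = 255, σ(129) = 176, σ(130) = 252, σ(131) = 132, σ(132) = 336, σ(133) = 160, σ(134) = 204, σ(135) = 240, σ(136) = 270, σ(137) = 138, σ(138) = 288, σ(139) = 140, σ(140) = 336, σ(141) = 192, σ(142) = 216, σ(143) = 168, σ(144) = 403, σ(145) = 180, σ(146) = 222, σ(147) = 228, σ(148) = 266, σ(149) = 150, σ(150) = 372, σ(151) = 152, σ(152) = 300, σ(153) = 234, σ(154) = 288, σ(155) = 192, σ(156) = 392, σ(157) = 158, σ(158) = 240, σ(159) = 216, σ(160) = 378, σ(161) = 192, σ(162) = 363, σ(163) = 164, σ(164) = 294, σ(165) = 288, σ(166) = 252, σ(167) = 168, σ(168) = 480, σ(169) = 183, σ(170) = 324, σ(171) = 260, σ(172) = 308, σ(173) = 174, σ(174) = 360, σ(175) = 248, σ(176) = 372, σ(177) = 240, σ(178) = 270, σ(179) = 180, σ(180) = 546, σ(181) = 182, σ(182) = 336, σ(183) = 248. Summing all 183 values: 27586. (Average order: Σ_{n ≤ x} σ(n) ~ (π²/12) x². For x = 183, (π²/12)·183² ≈ 27543.60.)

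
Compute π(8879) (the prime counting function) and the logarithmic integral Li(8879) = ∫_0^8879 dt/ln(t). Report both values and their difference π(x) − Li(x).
π(8879) = 1106;  Li(8879) ≈ 1123.65;  π(x) − Li(x) ≈ -17.65.

Direct count of primes ≤ 8879 gives π(8879) = 1106. Numerical evaluation of the logarithmic integral gives Li(8879) ≈ 1123.65. The difference π(x) − Li(x) ≈ -17.65 is typically negative for small/moderate x (Li(x) overestimates), though Littlewood's theorem shows this sign changes infinitely often.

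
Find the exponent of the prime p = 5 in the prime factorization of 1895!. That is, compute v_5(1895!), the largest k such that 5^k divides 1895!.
v_5(1895!) = 472

Legendre's formula: v_p(n!) = Σ_{k ≥ 1} ⌊n / p^k⌋. For p = 5, n = 1895, the terms are:
  ⌊1895/5^1⌋ = ⌊1895/5⌋ = 379
  ⌊1895/5^2⌋ = ⌊1895/25⌋ = 75
  ⌊1895/5^3⌋ = ⌊1895/125⌋ = 15
  ⌊1895/5^4⌋ = ⌊1895/625⌋ = 3
(the next term ⌊1895/5^5⌋ = 0, terminating the sum). Summing: v_5(1895!) = 379 + 75 + 15 + 3 = 472.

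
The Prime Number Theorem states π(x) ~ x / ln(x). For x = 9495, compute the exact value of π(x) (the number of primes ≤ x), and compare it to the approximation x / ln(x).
π(9495) = 1176;  x/ln(x) ≈ 1036.74;  relative error ≈ 11.84%.

Directly count primes up to 9495: π(9495) = 1176. The PNT approximation gives 9495/ln(9495) ≈ 9495/9.15852 ≈ 1036.74. Relative error (π(x) − x/ln(x)) / π(x) ≈ 11.84%; the approximation is known to undercount slightly (Li(x) is a better estimate).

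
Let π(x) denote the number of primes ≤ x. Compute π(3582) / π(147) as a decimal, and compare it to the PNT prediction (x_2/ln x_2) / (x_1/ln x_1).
π(3582)/π(147) = 501/34 ≈ 14.7353;  PNT prediction ≈ 14.8593.

π(147) = 34 and π(3582) = 501, so π(3582)/π(147) ≈ 14.7353. The PNT-predicted ratio is (3582/ln(3582)) / (147/ln(147)) ≈ 14.8593. The two agree to within a few percent, as expected.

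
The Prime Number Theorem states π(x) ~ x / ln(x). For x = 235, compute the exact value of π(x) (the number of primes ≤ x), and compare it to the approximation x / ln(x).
π(235) = 51;  x/ln(x) ≈ 43.04;  relative error ≈ 15.60%.

Directly count primes up to 235: π(235) = 51. The PNT approximation gives 235/ln(235) ≈ 235/5.45959 ≈ 43.04. Relative error (π(x) − x/ln(x)) / π(x) ≈ 15.60%; the approximation is known to undercount slightly (Li(x) is a better estimate).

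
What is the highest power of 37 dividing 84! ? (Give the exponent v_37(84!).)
v_37(84!) = 2

Legendre's formula: v_p(n!) = Σ_{k ≥ 1} ⌊n / p^k⌋. For p = 37, n = 84, the terms are:
  ⌊84/37^1⌋ = ⌊84/37⌋ = 2
(the next term ⌊84/37^2⌋ = 0, terminating the sum). Summing: v_37(84!) = 2 = 2.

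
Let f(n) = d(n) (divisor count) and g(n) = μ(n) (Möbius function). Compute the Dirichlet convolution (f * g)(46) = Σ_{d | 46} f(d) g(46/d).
(d * μ)(46) = 1

Divisors of 46: [1, 2, 23, 46]. For each d | 46:
  d = 1: d(1) · μ(46/1) = 1 · 1 = 1
  d = 2: d(2) · μ(46/2) = 2 · -1 = -2
  d = 23: d(23) · μ(46/23) = 2 · -1 = -2
  d = 46: d(46) · μ(46/46) = 4 · 1 = 4
Summing: (d * μ)(46) = 1 + -2 + -2 + 4 = 1.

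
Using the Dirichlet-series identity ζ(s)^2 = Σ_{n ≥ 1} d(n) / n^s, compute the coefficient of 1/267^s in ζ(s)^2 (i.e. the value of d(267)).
d(267) = 4

ζ(s)^2 = (Σ 1/m^s)(Σ 1/k^s). The coefficient of 1/n^s in the product is the number of ordered pairs (m, k) with mk = n, which equals d(n). For n = 267, divisors are [1, 3, 89, 267], so d(267) = 4.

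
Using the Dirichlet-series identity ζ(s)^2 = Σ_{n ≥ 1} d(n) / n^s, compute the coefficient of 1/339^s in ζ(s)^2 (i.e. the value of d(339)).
d(339) = 4

ζ(s)^2 = (Σ 1/m^s)(Σ 1/k^s). The coefficient of 1/n^s in the product is the number of ordered pairs (m, k) with mk = n, which equals d(n). For n = 339, divisors are [1, 3, 113, 339], so d(339) = 4.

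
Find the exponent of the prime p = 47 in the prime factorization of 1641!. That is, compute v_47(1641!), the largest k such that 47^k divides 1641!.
v_47(1641!) = 34

Legendre's formula: v_p(n!) = Σ_{k ≥ 1} ⌊n / p^k⌋. For p = 47, n = 1641, the terms are:
  ⌊1641/47^1⌋ = ⌊1641/47⌋ = 34
(the next term ⌊1641/47^2⌋ = 0, terminating the sum). Summing: v_47(1641!) = 34 = 34.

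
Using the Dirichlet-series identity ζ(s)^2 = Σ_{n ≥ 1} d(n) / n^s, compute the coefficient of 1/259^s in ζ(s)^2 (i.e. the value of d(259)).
d(259) = 4

ζ(s)^2 = (Σ 1/m^s)(Σ 1/k^s). The coefficient of 1/n^s in the product is the number of ordered pairs (m, k) with mk = n, which equals d(n). For n = 259, divisors are [1, 7, 37, 259], so d(259) = 4.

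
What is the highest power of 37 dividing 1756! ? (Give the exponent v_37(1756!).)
v_37(1756!) = 48

Legendre's formula: v_p(n!) = Σ_{k ≥ 1} ⌊n / p^k⌋. For p = 37, n = 1756, the terms are:
  ⌊1756/37^1⌋ = ⌊1756/37⌋ = 47
  ⌊1756/37^2⌋ = ⌊1756/1369⌋ = 1
(the next term ⌊1756/37^3⌋ = 0, terminating the sum). Summing: v_37(1756!) = 47 + 1 = 48.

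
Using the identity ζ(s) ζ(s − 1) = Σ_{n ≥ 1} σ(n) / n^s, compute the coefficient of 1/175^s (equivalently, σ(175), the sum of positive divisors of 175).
σ(175) = 248

In the product (Σ m^0/m^s)(Σ k / k^s) = Σ (Σ_{d | n} d) / n^s, the coefficient of 1/n^s is σ(n) = Σ_{d | n} d. For n = 175, divisors are [1, 5, 7, 25, 35, 175]; summing: σ(175) = 248.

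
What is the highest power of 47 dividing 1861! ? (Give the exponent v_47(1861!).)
v_47(1861!) = 39

Legendre's formula: v_p(n!) = Σ_{k ≥ 1} ⌊n / p^k⌋. For p = 47, n = 1861, the terms are:
  ⌊1861/47^1⌋ = ⌊1861/47⌋ = 39
(the next term ⌊1861/47^2⌋ = 0, terminating the sum). Summing: v_47(1861!) = 39 = 39.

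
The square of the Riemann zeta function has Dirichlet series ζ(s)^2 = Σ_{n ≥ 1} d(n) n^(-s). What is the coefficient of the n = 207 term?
d(207) = 6

ζ(s)^2 = (Σ 1/m^s)(Σ 1/k^s). The coefficient of 1/n^s in the product is the number of ordered pairs (m, k) with mk = n, which equals d(n). For n = 207, divisors are [1, 3, 9, 23, 69, 207], so d(207) = 6.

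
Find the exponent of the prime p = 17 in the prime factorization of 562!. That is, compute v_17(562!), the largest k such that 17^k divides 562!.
v_17(562!) = 34

Legendre's formula: v_p(n!) = Σ_{k ≥ 1} ⌊n / p^k⌋. For p = 17, n = 562, the terms are:
  ⌊562/17^1⌋ = ⌊562/17⌋ = 33
  ⌊562/17^2⌋ = ⌊562/289⌋ = 1
(the next term ⌊562/17^3⌋ = 0, terminating the sum). Summing: v_17(562!) = 33 + 1 = 34.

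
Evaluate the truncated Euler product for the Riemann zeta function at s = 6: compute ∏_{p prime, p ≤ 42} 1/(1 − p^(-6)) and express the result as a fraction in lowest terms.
∏ = 2443380210471738371061235001635487784786465943261975036855/2401726912683588750411628962956143030539652897300291780608

The primes p ≤ 42 are [2, 3, 5, 7, 11, 13, 17, 19, 23, 29, 31, 37, 41]. For each prime, (1 − 1/p^6)^(-1) = p^6 / (p^6 − 1). The product is (1 − 1/2^6)^(-1), (1 − 1/3^6)^(-1), (1 − 1/5^6)^(-1), (1 − 1/7^6)^(-1), (1 − 1/11^6)^(-1), (1 − 1/13^6)^(-1), (1 − 1/17^6)^(-1), (1 − 1/19^6)^(-1), (1 − 1/23^6)^(-1), (1 − 1/29^6)^(-1), (1 − 1/31^6)^(-1), (1 − 1/37^6)^(-1), (1 − 1/41^6)^(-1) = ∏ p^6 / (p^6 − 1) = 2443380210471738371061235001635487784786465943261975036855/2401726912683588750411628962956143030539652897300291780608.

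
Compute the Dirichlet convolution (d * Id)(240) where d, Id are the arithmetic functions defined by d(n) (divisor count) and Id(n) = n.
(d * Id)(240) = 1995

Divisors of 240: [1, 2, 3, 4, 5, 6, 8, 10, 12, 15, 16, 20, 24, 30, 40, 48, 60, 80, 120, 240]. For each d | 240:
  d = 1: d(1) · Id(240/1) = 1 · 240 = 240
  d = 2: d(2) · Id(240/2) = 2 · 120 = 240
  d = 3: d(3) · Id(240/3) = 2 · 80 = 160
  d = 4: d(4) · Id(240/4) = 3 · 60 = 180
  d = 5: d(5) · Id(240/5) = 2 · 48 = 96
  d = 6: d(6) · Id(240/6) = 4 · 40 = 160
  d = 8: d(8) · Id(240/8) = 4 · 30 = 120
  d = 10: d(10) · Id(240/10) = 4 · 24 = 96
  d = 12: d(12) · Id(240/12) = 6 · 20 = 120
  d = 15: d(15) · Id(240/15) = 4 · 16 = 64
  d = 16: d(16) · Id(240/16) = 5 · 15 = 75
  d = 20: d(20) · Id(240/20) = 6 · 12 = 72
  d = 24: d(24) · Id(240/24) = 8 · 10 = 80
  d = 30: d(30) · Id(240/30) = 8 · 8 = 64
  d = 40: d(40) · Id(240/40) = 8 · 6 = 48
  d = 48: d(48) · Id(240/48) = 10 · 5 = 50
  d = 60: d(60) · Id(240/60) = 12 · 4 = 48
  d = 80: d(80) · Id(240/80) = 10 · 3 = 30
  d = 120: d(120) · Id(240/120) = 16 · 2 = 32
  d = 240: d(240) · Id(240/240) = 20 · 1 = 20
Summing: (d * Id)(240) = 240 + 240 + 160 + 180 + 96 + 160 + 120 + 96 + 120 + 64 + 75 + 72 + 80 + 64 + 48 + 50 + 48 + 30 + 32 + 20 = 1995.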